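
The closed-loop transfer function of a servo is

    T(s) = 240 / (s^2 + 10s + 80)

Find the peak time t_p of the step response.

t_p ≈ 0.4236 s

Comparing s^2 + 10s + 80 to s^2 + 2ζωₙs + ωₙ²: ωₙ = √80 ≈ 8.944 rad/s and ζ = 10/(2·√80) ≈ 0.5590.
ζωₙ = 10/2 = 5, so ω_d = ωₙ√(1−ζ²) = √(ωₙ² − (ζωₙ)²) = √(80 − 5²) = √55 ≈ 7.416 rad/s.
t_p = π/ω_d = π/7.416 ≈ 0.4236 s.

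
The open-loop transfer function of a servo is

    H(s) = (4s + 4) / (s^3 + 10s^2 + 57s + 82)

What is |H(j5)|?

|H(j5)| ≈ 0.08791

Substitute s = j5: numerator = 4 + j20, denominator = -168 + j160.
|H(j5)| = |4 + j20| / |-168 + j160| = 20.396 / 232 ≈ 0.08791.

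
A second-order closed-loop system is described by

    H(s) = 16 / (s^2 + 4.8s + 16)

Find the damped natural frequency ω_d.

ω_d = 3.200 rad/s

Comparing s^2 + 4.8s + 16 to s^2 + 2ζωₙs + ωₙ²: ωₙ = 4 rad/s and ζ = 4.8/(2·4) = 0.6.
ζωₙ = 4.8/2 = 2.4, so ω_d = ωₙ√(1−ζ²) = √(ωₙ² − (ζωₙ)²) = √(16 − 2.4²) = √10.24 = 3.200 rad/s.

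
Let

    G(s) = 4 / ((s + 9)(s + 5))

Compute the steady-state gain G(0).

Set s = 0: G(0) = (4) / (45) = 4/45.

G(0) = 4/45 ≈ 0.08889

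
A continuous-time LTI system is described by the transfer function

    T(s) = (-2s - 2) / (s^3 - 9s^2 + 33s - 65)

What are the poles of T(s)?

The poles are the roots of the denominator s^3 - 9s^2 + 33s - 65 = 0.
Trying s = 5: the polynomial evaluates to 0, so (s - 5) is a factor.
Dividing out leaves s^2 - 4s + 13 = 0.
The quadratic formula then gives s = 2 ± 3j.

s = 2 + 3j, 2 - 3j, 5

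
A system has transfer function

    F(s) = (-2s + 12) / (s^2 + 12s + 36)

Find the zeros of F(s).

Set the numerator to zero: -2s + 12 = 0, i.e. -2·(s - 6) = 0.
So s = 6.

s = 6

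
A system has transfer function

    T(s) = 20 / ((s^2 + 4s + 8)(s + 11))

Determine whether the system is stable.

The poles can be read from the denominator factors: s = -2 + 2j, -2 - 2j, -11.
Since all poles lie strictly in the left half-plane, the system is stable.

stable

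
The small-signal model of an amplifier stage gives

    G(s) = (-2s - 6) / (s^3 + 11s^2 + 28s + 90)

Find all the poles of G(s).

s = -1 + 3j, -1 - 3j, -9

The poles are the roots of the denominator s^3 + 11s^2 + 28s + 90 = 0.
Trying s = -9: the polynomial evaluates to 0, so (s + 9) is a factor.
Dividing out leaves s^2 + 2s + 10 = 0.
The quadratic formula then gives s = -1 ± 3j.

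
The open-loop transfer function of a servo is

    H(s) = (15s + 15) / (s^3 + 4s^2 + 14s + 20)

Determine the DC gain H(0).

H(0) = 3/4 ≈ 0.7500

Set s = 0: H(0) = (15) / (20) = 3/4.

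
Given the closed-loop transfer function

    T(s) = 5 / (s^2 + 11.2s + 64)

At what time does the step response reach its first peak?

Comparing s^2 + 11.2s + 64 to s^2 + 2ζωₙs + ωₙ²: ωₙ = 8 rad/s and ζ = 11.2/(2·8) = 0.7.
ζωₙ = 11.2/2 = 5.6, so ω_d = ωₙ√(1−ζ²) = √(ωₙ² − (ζωₙ)²) = √(64 − 5.6²) = √32.64 ≈ 5.713 rad/s.
t_p = π/ω_d = π/5.713 ≈ 0.5499 s.

t_p ≈ 0.5499 s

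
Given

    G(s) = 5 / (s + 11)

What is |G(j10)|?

Substitute s = j10: numerator = 5, denominator = 11 + j10.
|G(j10)| = |5| / |11 + j10| = 5 / 14.866 ≈ 0.3363.

|G(j10)| ≈ 0.3363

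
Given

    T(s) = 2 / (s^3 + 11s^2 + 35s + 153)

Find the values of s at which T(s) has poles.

s = -1 + 4j, -1 - 4j, -9

The poles are the roots of the denominator s^3 + 11s^2 + 35s + 153 = 0.
Trying s = -9: the polynomial evaluates to 0, so (s + 9) is a factor.
Dividing out leaves s^2 + 2s + 17 = 0.
The quadratic formula then gives s = -1 ± 4j.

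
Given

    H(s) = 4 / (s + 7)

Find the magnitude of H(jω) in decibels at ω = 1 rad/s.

Substitute s = j1: numerator = 4, denominator = 7 + j1.
|H(j1)| = |4| / |7 + j1| = 4 / 7.0711 ≈ 0.5657.
In decibels: 20·log₁₀(0.5657) ≈ -4.95 dB.

|H(j1)|_dB ≈ -4.95 dB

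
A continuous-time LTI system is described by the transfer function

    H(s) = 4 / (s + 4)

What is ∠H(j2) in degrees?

At s = j2: numerator = 4, denominator = 4 + j2.
∠H = ∠num − ∠den = 0° − (26.565°) = -26.57°.

∠H(j2) ≈ -26.57°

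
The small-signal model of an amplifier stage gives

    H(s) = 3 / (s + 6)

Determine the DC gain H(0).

Set s = 0: H(0) = (3) / (6) = 1/2.

H(0) = 1/2 ≈ 0.5000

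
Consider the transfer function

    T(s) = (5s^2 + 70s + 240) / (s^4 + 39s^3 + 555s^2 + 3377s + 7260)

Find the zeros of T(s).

Set the numerator to zero: 5s^2 + 70s + 240 = 0, i.e. 5·(s^2 + 14s + 48) = 0.
Factoring: (s + 8)(s + 6) = 0.

s = -8, -6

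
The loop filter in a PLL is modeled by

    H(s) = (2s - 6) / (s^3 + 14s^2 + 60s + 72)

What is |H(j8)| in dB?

Substitute s = j8: numerator = -6 + j16, denominator = -824 - j32.
|H(j8)| = |-6 + j16| / |-824 - j32| = 17.088 / 824.62 ≈ 0.02072.
In decibels: 20·log₁₀(0.02072) ≈ -33.7 dB.

|H(j8)|_dB ≈ -33.7 dB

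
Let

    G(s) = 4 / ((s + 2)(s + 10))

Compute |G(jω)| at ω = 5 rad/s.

|G(j5)| ≈ 0.06644

Substitute s = j5: numerator = 4, denominator = -5 + j60.
|G(j5)| = |4| / |-5 + j60| = 4 / 60.208 ≈ 0.06644.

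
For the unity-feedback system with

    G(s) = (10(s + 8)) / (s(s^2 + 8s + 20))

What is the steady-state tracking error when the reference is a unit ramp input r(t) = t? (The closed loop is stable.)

e_ss = 0.2500

G(s) has one pole at the origin.
This is a Type 1 system. Kv = lim_{s→0} s·G(s) = 80/20 = 4.
e_ss = 1/Kv = 1/(4) = 1/4 ≈ 0.2500.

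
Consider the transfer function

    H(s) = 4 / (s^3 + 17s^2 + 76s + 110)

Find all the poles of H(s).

The poles are the roots of the denominator s^3 + 17s^2 + 76s + 110 = 0.
Trying s = -11: the polynomial evaluates to 0, so (s + 11) is a factor.
Dividing out leaves s^2 + 6s + 10 = 0.
The quadratic formula then gives s = -3 ± 1j.

s = -3 + j, -3 - j, -11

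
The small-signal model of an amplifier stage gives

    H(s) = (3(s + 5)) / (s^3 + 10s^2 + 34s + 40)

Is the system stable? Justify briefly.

The denominator s^3 + 10s^2 + 34s + 40 factors as (s^2 + 6s + 10)(s + 4), giving poles at s = -3 ± j, -4.
Since all poles lie strictly in the left half-plane, the system is stable.

stable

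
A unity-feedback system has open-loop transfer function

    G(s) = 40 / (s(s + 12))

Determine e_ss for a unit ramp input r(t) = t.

G(s) has one pole at the origin.
This is a Type 1 system. Kv = lim_{s→0} s·G(s) = 40/12 = 10/3.
e_ss = 1/Kv = 1/(10/3) = 3/10 ≈ 0.3000.

e_ss = 0.3000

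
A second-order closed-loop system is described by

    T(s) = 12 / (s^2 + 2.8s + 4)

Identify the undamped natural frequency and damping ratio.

Compare the denominator to the standard form s^2 + 2ζωₙs + ωₙ².
ωₙ² = 4, so ωₙ = 2 rad/s.
2ζωₙ = 2.8, so ζ = 2.8/(2·2) = 0.7.
With ζ = 0.7 the response is underdamped.

ωₙ = 2 rad/s, ζ = 0.7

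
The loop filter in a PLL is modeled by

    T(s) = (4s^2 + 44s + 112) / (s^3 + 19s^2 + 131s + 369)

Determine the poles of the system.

s = -5 + 4j, -5 - 4j, -9

The poles are the roots of the denominator s^3 + 19s^2 + 131s + 369 = 0.
Trying s = -9: the polynomial evaluates to 0, so (s + 9) is a factor.
Dividing out leaves s^2 + 10s + 41 = 0.
The quadratic formula then gives s = -5 ± 4j.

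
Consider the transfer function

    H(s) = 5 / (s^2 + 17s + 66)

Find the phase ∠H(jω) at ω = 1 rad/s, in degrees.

At s = j1: numerator = 5, denominator = 65 + j17.
∠H = ∠num − ∠den = 0° − (14.657°) = -14.66°.

∠H(j1) ≈ -14.66°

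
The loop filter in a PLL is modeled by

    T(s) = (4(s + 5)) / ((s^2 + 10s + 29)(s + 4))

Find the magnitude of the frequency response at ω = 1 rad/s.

|T(j1)| ≈ 0.1664

Substitute s = j1: numerator = 20 + j4, denominator = 102 + j68.
|T(j1)| = |20 + j4| / |102 + j68| = 20.396 / 122.59 ≈ 0.1664.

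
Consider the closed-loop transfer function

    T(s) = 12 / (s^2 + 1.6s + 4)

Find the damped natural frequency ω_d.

Comparing s^2 + 1.6s + 4 to s^2 + 2ζωₙs + ωₙ²: ωₙ = 2 rad/s and ζ = 1.6/(2·2) = 0.4.
ζωₙ = 1.6/2 = 0.8, so ω_d = ωₙ√(1−ζ²) = √(ωₙ² − (ζωₙ)²) = √(4 − 0.8²) = √3.36 ≈ 1.833 rad/s.

ω_d ≈ 1.833 rad/s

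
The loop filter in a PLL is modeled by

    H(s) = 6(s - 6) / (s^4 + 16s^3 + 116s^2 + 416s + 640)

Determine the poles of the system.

s = -4 ± 4j, -4 ± 2j

The poles are the roots of the denominator s^4 + 16s^3 + 116s^2 + 416s + 640 = 0.
No real roots exist; factor into two real quadratics: (s^2 + 8s + 32)(s^2 + 8s + 20) = 0.
Each quadratic gives a conjugate pair via the quadratic formula.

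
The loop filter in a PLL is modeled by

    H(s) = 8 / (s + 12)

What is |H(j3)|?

|H(j3)| ≈ 0.6468

Substitute s = j3: numerator = 8, denominator = 12 + j3.
|H(j3)| = |8| / |12 + j3| = 8 / 12.369 ≈ 0.6468.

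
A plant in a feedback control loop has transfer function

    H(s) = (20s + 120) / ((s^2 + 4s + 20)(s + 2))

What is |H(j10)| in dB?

|H(j10)|_dB ≈ -11.8 dB

Substitute s = j10: numerator = 120 + j200, denominator = -560 - j720.
|H(j10)| = |120 + j200| / |-560 - j720| = 233.24 / 912.14 ≈ 0.2557.
In decibels: 20·log₁₀(0.2557) ≈ -11.8 dB.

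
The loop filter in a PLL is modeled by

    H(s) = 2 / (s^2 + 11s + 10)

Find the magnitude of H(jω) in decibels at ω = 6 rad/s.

Substitute s = j6: numerator = 2, denominator = -26 + j66.
|H(j6)| = |2| / |-26 + j66| = 2 / 70.937 ≈ 0.02819.
In decibels: 20·log₁₀(0.02819) ≈ -31.0 dB.

|H(j6)|_dB ≈ -31.0 dB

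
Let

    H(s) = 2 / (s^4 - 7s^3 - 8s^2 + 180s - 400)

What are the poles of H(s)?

s = 4 ± 2j, 4, -5

The poles are the roots of the denominator s^4 - 7s^3 - 8s^2 + 180s - 400 = 0.
Trying s = 4: the polynomial evaluates to 0, so (s - 4) is a factor.
Dividing out leaves s^3 - 3s^2 - 20s + 100 = 0.
This factors further as (s^2 - 8s + 20)(s + 5) = 0.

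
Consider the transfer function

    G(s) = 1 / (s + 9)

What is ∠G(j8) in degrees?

At s = j8: numerator = 1, denominator = 9 + j8.
∠G = ∠num − ∠den = 0° − (41.634°) = -41.63°.

∠G(j8) ≈ -41.63°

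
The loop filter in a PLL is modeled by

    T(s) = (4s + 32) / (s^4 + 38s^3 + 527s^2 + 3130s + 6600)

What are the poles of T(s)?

s = -10, -5, -11, -12

The poles are the roots of the denominator s^4 + 38s^3 + 527s^2 + 3130s + 6600 = 0.
Trying s = -10: the polynomial evaluates to 0, so (s + 10) is a factor.
Dividing out leaves s^3 + 28s^2 + 247s + 660 = 0.
This factors further as (s + 5)(s + 11)(s + 12) = 0.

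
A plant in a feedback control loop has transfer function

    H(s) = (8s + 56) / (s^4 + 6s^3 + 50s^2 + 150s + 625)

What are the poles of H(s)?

The poles are the roots of the denominator s^4 + 6s^3 + 50s^2 + 150s + 625 = 0.
No real roots exist; factor into two real quadratics: (s^2 + 25)(s^2 + 6s + 25) = 0.
Each quadratic gives a conjugate pair via the quadratic formula.

s = ±5j, -3 ± 4j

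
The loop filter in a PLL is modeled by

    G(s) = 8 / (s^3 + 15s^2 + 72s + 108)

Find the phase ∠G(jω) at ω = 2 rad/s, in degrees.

∠G(j2) ≈ -70.56°

At s = j2: numerator = 8, denominator = 48 + j136.
∠G = ∠num − ∠den = 0° − (70.560°) = -70.56°.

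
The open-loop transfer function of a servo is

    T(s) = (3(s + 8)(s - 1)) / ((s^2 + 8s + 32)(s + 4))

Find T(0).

T(0) = -3/16 ≈ -0.1875

At s = 0 each factor (s + a) contributes a and each (s^2 + bs + c) contributes c.
T(0) = 3·(8) · (-1) / ((32) · (4)) = -24/128 = -3/16.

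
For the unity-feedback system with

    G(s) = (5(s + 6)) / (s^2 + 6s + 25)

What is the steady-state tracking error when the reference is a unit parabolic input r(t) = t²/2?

e_ss = ∞

G(s) has no poles at the origin.
This is a Type 0 system; Ka = lim_{s→0} s^2·G(s) = 0, so the steady-state error for a parabola input is infinite.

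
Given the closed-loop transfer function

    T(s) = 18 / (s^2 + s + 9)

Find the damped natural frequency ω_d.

Comparing s^2 + s + 9 to s^2 + 2ζωₙs + ωₙ²: ωₙ = 3 rad/s and ζ = 1/(2·3) ≈ 0.1667.
ζωₙ = 1/2 = 0.5, so ω_d = ωₙ√(1−ζ²) = √(ωₙ² − (ζωₙ)²) = √(9 − 0.5²) = √8.75 ≈ 2.958 rad/s.

ω_d ≈ 2.958 rad/s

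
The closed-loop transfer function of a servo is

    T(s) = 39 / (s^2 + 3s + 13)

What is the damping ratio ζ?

Compare the denominator to the standard form s^2 + 2ζωₙs + ωₙ².
ωₙ² = 13, so ωₙ = √13 ≈ 3.606 rad/s.
2ζωₙ = 3, so ζ = 3/(2·√13) ≈ 0.4160.

ζ ≈ 0.4160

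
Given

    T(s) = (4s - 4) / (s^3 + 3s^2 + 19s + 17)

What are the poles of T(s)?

s = -1 ± 4j, -1

The poles are the roots of the denominator s^3 + 3s^2 + 19s + 17 = 0.
Trying s = -1: the polynomial evaluates to 0, so (s + 1) is a factor.
Dividing out leaves s^2 + 2s + 17 = 0.
The quadratic formula then gives s = -1 ± 4j.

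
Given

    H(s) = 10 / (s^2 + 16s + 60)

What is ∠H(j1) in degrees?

∠H(j1) ≈ -15.17°

At s = j1: numerator = 10, denominator = 59 + j16.
∠H = ∠num − ∠den = 0° − (15.173°) = -15.17°.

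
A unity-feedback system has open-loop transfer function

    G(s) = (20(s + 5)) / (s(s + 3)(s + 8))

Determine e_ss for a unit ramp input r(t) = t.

e_ss = 0.2400

G(s) has one pole at the origin.
This is a Type 1 system. Kv = lim_{s→0} s·G(s) = 100/24 = 25/6.
e_ss = 1/Kv = 1/(25/6) = 6/25 ≈ 0.2400.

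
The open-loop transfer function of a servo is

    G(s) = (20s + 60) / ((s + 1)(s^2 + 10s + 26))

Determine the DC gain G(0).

G(0) = 30/13 ≈ 2.308

Set s = 0: G(0) = (60) / (26) = 30/13.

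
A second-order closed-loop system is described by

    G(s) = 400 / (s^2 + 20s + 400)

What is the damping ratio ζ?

ζ = 0.5

Compare the denominator to the standard form s^2 + 2ζωₙs + ωₙ².
ωₙ² = 400, so ωₙ = 20 rad/s.
2ζωₙ = 20, so ζ = 20/(2·20) = 0.5.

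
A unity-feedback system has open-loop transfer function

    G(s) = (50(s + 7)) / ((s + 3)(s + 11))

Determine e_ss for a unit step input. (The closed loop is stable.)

e_ss = 0.08616

G(s) has no poles at the origin.
This is a Type 0 system. Kp = lim_{s→0} G(s) = 350/33.
e_ss = 1/(1 + Kp) = 1/(1 + 350/33) = 33/383 ≈ 0.08616.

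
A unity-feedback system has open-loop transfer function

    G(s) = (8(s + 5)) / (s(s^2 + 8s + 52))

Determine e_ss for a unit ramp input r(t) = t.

G(s) has one pole at the origin.
This is a Type 1 system. Kv = lim_{s→0} s·G(s) = 40/52 = 10/13.
e_ss = 1/Kv = 1/(10/13) = 13/10 ≈ 1.300.

e_ss = 1.300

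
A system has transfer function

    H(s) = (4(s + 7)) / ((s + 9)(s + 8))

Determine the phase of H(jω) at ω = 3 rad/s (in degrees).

∠H(j3) ≈ -15.79°

At s = j3: numerator = 28 + j12, denominator = 63 + j51.
∠H = ∠num − ∠den = 23.199° − (38.991°) = -15.79°.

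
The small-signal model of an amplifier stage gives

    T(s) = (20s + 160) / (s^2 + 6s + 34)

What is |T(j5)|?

|T(j5)| ≈ 6.024

Substitute s = j5: numerator = 160 + j100, denominator = 9 + j30.
|T(j5)| = |160 + j100| / |9 + j30| = 188.68 / 31.321 ≈ 6.024.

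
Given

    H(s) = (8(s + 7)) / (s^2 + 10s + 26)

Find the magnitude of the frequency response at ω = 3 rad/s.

|H(j3)| ≈ 1.767

Substitute s = j3: numerator = 56 + j24, denominator = 17 + j30.
|H(j3)| = |56 + j24| / |17 + j30| = 60.926 / 34.482 ≈ 1.767.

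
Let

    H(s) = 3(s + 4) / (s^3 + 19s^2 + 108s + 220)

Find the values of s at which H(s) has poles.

s = -4 ± 2j, -11

The poles are the roots of the denominator s^3 + 19s^2 + 108s + 220 = 0.
Trying s = -11: the polynomial evaluates to 0, so (s + 11) is a factor.
Dividing out leaves s^2 + 8s + 20 = 0.
The quadratic formula then gives s = -4 ± 2j.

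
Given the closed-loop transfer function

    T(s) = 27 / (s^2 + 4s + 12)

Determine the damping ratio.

ζ ≈ 0.5774

Compare the denominator to the standard form s^2 + 2ζωₙs + ωₙ².
ωₙ² = 12, so ωₙ = √12 ≈ 3.464 rad/s.
2ζωₙ = 4, so ζ = 4/(2·√12) ≈ 0.5774.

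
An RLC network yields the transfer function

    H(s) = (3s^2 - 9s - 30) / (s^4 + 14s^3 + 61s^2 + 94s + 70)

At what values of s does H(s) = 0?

Set the numerator to zero: 3s^2 - 9s - 30 = 0, i.e. 3·(s^2 - 3s - 10) = 0.
Factoring: (s - 5)(s + 2) = 0.

s = 5, -2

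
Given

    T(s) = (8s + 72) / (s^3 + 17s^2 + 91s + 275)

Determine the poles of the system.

The poles are the roots of the denominator s^3 + 17s^2 + 91s + 275 = 0.
Trying s = -11: the polynomial evaluates to 0, so (s + 11) is a factor.
Dividing out leaves s^2 + 6s + 25 = 0.
The quadratic formula then gives s = -3 ± 4j.

s = -3 + 4j, -3 - 4j, -11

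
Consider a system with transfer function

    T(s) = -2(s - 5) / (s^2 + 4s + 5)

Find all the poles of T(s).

s = -2 ± j

The poles are the roots of the denominator s^2 + 4s + 5 = 0.
Using the quadratic formula: s = (-4 ± √(-4))/2 = -2 ± 1j.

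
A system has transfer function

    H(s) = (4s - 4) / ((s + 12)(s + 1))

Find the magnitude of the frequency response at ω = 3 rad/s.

|H(j3)| ≈ 0.3234

Substitute s = j3: numerator = -4 + j12, denominator = 3 + j39.
|H(j3)| = |-4 + j12| / |3 + j39| = 12.649 / 39.115 ≈ 0.3234.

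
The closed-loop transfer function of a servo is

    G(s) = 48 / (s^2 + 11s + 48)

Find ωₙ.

Compare the denominator to the standard form s^2 + 2ζωₙs + ωₙ².
ωₙ² = 48, so ωₙ = √48 ≈ 6.928 rad/s.

ωₙ ≈ 6.928 rad/s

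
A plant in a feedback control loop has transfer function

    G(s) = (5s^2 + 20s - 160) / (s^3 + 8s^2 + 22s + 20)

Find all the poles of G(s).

The poles are the roots of the denominator s^3 + 8s^2 + 22s + 20 = 0.
Trying s = -2: the polynomial evaluates to 0, so (s + 2) is a factor.
Dividing out leaves s^2 + 6s + 10 = 0.
The quadratic formula then gives s = -3 ± 1j.

s = -3 + j, -3 - j, -2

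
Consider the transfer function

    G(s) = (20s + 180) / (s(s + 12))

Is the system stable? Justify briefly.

marginally stable

The poles can be read from the denominator factors: s = 0, -12.
Since the simple pole(s) at s = 0 lie on the jω-axis with none in the right half-plane, the system is marginally stable.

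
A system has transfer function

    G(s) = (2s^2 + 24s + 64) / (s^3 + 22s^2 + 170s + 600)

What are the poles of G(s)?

s = -5 + 5j, -5 - 5j, -12

The poles are the roots of the denominator s^3 + 22s^2 + 170s + 600 = 0.
Trying s = -12: the polynomial evaluates to 0, so (s + 12) is a factor.
Dividing out leaves s^2 + 10s + 50 = 0.
The quadratic formula then gives s = -5 ± 5j.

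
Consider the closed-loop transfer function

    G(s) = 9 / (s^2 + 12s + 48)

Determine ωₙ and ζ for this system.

Compare the denominator to the standard form s^2 + 2ζωₙs + ωₙ².
ωₙ² = 48, so ωₙ = √48 ≈ 6.928 rad/s.
2ζωₙ = 12, so ζ = 12/(2·√48) ≈ 0.8660.

ωₙ ≈ 6.928 rad/s, ζ ≈ 0.8660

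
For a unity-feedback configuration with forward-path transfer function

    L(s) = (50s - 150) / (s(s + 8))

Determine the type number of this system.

The denominator has 1 factor of s at the origin (free integrator), so this is a Type 1 system.

Type 1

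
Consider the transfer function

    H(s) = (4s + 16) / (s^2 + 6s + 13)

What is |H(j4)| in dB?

|H(j4)|_dB ≈ -0.579 dB

Substitute s = j4: numerator = 16 + j16, denominator = -3 + j24.
|H(j4)| = |16 + j16| / |-3 + j24| = 22.627 / 24.187 ≈ 0.9355.
In decibels: 20·log₁₀(0.9355) ≈ -0.579 dB.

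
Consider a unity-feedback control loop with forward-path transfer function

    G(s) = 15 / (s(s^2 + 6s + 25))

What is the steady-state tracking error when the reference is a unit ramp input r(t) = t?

e_ss = 1.667

G(s) has one pole at the origin.
This is a Type 1 system. Kv = lim_{s→0} s·G(s) = 15/25 = 3/5.
e_ss = 1/Kv = 1/(3/5) = 5/3 ≈ 1.667.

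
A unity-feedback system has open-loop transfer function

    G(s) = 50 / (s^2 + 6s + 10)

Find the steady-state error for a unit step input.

e_ss = 0.1667

G(s) has no poles at the origin.
This is a Type 0 system. Kp = lim_{s→0} G(s) = 50/10 = 5.
e_ss = 1/(1 + Kp) = 1/(1 + 5) = 1/6 ≈ 0.1667.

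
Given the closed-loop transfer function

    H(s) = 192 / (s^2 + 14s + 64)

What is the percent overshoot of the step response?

Comparing s^2 + 14s + 64 to s^2 + 2ζωₙs + ωₙ²: ωₙ = 8 rad/s and ζ = 14/(2·8) = 0.875.
%OS = 100·exp(−πζ/√(1−ζ²)) = 100·exp(−π·0.875/√(1−0.875²)) ≈ 0.342%.

%OS ≈ 0.342%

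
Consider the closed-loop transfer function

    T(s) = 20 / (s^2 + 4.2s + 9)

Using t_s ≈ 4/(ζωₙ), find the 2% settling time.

t_s ≈ 1.905 s

Comparing s^2 + 4.2s + 9 to s^2 + 2ζωₙs + ωₙ²: ωₙ = 3 rad/s and ζ = 4.2/(2·3) = 0.7.
ζωₙ = 4.2/2 = 2.1, so t_s ≈ 4/(ζωₙ) = 4/2.1 ≈ 1.905 s.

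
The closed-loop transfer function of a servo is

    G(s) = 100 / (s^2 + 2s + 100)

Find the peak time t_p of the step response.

Comparing s^2 + 2s + 100 to s^2 + 2ζωₙs + ωₙ²: ωₙ = 10 rad/s and ζ = 2/(2·10) = 0.1.
ζωₙ = 2/2 = 1, so ω_d = ωₙ√(1−ζ²) = √(ωₙ² − (ζωₙ)²) = √(100 − 1²) = √99 ≈ 9.950 rad/s.
t_p = π/ω_d = π/9.950 ≈ 0.3157 s.

t_p ≈ 0.3157 s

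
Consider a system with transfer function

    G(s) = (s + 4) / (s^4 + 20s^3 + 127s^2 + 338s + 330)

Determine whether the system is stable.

The denominator s^4 + 20s^3 + 127s^2 + 338s + 330 factors as (s^2 + 6s + 10)(s + 3)(s + 11), giving poles at s = -3 + j, -3 - j, -3, -11.
Since all poles lie strictly in the left half-plane, the system is stable.

stable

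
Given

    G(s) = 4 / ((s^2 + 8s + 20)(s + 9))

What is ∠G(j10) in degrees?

∠G(j10) ≈ 177.0°

At s = j10: numerator = 4, denominator = -1520 - j80.
∠G = ∠num − ∠den = 0° − (-176.99°) = 177.0°.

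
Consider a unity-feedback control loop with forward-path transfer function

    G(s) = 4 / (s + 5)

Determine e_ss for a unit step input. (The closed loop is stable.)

e_ss = 0.5556

G(s) has no poles at the origin.
This is a Type 0 system. Kp = lim_{s→0} G(s) = 4/5.
e_ss = 1/(1 + Kp) = 1/(1 + 4/5) = 5/9 ≈ 0.5556.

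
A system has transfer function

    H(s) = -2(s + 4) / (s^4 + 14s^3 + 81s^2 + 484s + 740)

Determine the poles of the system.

The poles are the roots of the denominator s^4 + 14s^3 + 81s^2 + 484s + 740 = 0.
Trying s = -2: the polynomial evaluates to 0, so (s + 2) is a factor.
Dividing out leaves s^3 + 12s^2 + 57s + 370 = 0.
This factors further as (s^2 + 2s + 37)(s + 10) = 0.

s = -1 ± 6j, -2, -10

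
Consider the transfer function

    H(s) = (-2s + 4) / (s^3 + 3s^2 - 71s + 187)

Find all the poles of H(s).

s = 4 + j, 4 - j, -11

The poles are the roots of the denominator s^3 + 3s^2 - 71s + 187 = 0.
Trying s = -11: the polynomial evaluates to 0, so (s + 11) is a factor.
Dividing out leaves s^2 - 8s + 17 = 0.
The quadratic formula then gives s = 4 ± 1j.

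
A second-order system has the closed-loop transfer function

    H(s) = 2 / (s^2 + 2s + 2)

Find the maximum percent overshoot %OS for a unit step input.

%OS ≈ 4.32%

Comparing s^2 + 2s + 2 to s^2 + 2ζωₙs + ωₙ²: ωₙ = √2 ≈ 1.414 rad/s and ζ = 2/(2·√2) ≈ 0.7071.
%OS = 100·exp(−πζ/√(1−ζ²)) = 100·exp(−π·0.7071/√(1−0.7071²)) ≈ 4.32%.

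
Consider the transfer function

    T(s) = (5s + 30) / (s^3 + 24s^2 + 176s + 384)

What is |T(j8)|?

Substitute s = j8: numerator = 30 + j40, denominator = -1152 + j896.
|T(j8)| = |30 + j40| / |-1152 + j896| = 50 / 1459.4 ≈ 0.03426.

|T(j8)| ≈ 0.03426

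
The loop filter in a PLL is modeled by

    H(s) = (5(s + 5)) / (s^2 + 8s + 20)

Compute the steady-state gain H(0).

H(0) = 5/4 ≈ 1.250

Set s = 0: H(0) = (25) / (20) = 5/4.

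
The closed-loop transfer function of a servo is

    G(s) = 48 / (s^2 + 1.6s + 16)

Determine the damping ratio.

ζ = 0.2

Compare the denominator to the standard form s^2 + 2ζωₙs + ωₙ².
ωₙ² = 16, so ωₙ = 4 rad/s.
2ζωₙ = 1.6, so ζ = 1.6/(2·4) = 0.2.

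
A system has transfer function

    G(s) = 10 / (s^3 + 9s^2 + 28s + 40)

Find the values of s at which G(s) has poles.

s = -5, -2 + 2j, -2 - 2j

The poles are the roots of the denominator s^3 + 9s^2 + 28s + 40 = 0.
Trying s = -5: the polynomial evaluates to 0, so (s + 5) is a factor.
Dividing out leaves s^2 + 4s + 8 = 0.
The quadratic formula then gives s = -2 ± 2j.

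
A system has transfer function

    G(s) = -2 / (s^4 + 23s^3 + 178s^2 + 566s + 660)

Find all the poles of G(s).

The poles are the roots of the denominator s^4 + 23s^3 + 178s^2 + 566s + 660 = 0.
Trying s = -6: the polynomial evaluates to 0, so (s + 6) is a factor.
Dividing out leaves s^3 + 17s^2 + 76s + 110 = 0.
This factors further as (s^2 + 6s + 10)(s + 11) = 0.

s = -3 + j, -3 - j, -6, -11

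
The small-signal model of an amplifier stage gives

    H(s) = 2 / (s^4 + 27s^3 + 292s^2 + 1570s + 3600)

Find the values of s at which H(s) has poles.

The poles are the roots of the denominator s^4 + 27s^3 + 292s^2 + 1570s + 3600 = 0.
Trying s = -9: the polynomial evaluates to 0, so (s + 9) is a factor.
Dividing out leaves s^3 + 18s^2 + 130s + 400 = 0.
This factors further as (s^2 + 10s + 50)(s + 8) = 0.

s = -5 + 5j, -5 - 5j, -9, -8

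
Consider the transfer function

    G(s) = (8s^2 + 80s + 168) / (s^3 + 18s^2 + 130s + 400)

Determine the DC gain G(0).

G(0) = 21/50 ≈ 0.4200

Set s = 0: G(0) = (168) / (400) = 21/50.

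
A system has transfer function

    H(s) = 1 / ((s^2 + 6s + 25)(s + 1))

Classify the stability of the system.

The poles can be read from the denominator factors: s = -3 ± 4j, -1.
Since all poles lie strictly in the left half-plane, the system is stable.

stable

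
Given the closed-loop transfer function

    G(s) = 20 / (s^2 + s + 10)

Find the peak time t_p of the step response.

t_p ≈ 1.006 s

Comparing s^2 + s + 10 to s^2 + 2ζωₙs + ωₙ²: ωₙ = √10 ≈ 3.162 rad/s and ζ = 1/(2·√10) ≈ 0.1581.
ζωₙ = 1/2 = 0.5, so ω_d = ωₙ√(1−ζ²) = √(ωₙ² − (ζωₙ)²) = √(10 − 0.5²) = √9.75 ≈ 3.122 rad/s.
t_p = π/ω_d = π/3.122 ≈ 1.006 s.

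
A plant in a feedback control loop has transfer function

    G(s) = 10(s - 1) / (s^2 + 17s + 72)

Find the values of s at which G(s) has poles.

s = -9, -8

The poles are the roots of the denominator s^2 + 17s + 72 = 0.
Factoring: (s + 9)(s + 8) = 0, so s = -9 and s = -8.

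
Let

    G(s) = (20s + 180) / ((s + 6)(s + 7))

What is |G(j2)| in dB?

|G(j2)|_dB ≈ 12.1 dB

Substitute s = j2: numerator = 180 + j40, denominator = 38 + j26.
|G(j2)| = |180 + j40| / |38 + j26| = 184.39 / 46.043 ≈ 4.005.
In decibels: 20·log₁₀(4.005) ≈ 12.1 dB.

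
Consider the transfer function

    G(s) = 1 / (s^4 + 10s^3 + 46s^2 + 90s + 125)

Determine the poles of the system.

The poles are the roots of the denominator s^4 + 10s^3 + 46s^2 + 90s + 125 = 0.
No real roots exist; factor into two real quadratics: (s^2 + 2s + 5)(s^2 + 8s + 25) = 0.
Each quadratic gives a conjugate pair via the quadratic formula.

s = -1 ± 2j, -4 ± 3j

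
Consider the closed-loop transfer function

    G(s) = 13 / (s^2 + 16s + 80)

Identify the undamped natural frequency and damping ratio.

Compare the denominator to the standard form s^2 + 2ζωₙs + ωₙ².
ωₙ² = 80, so ωₙ = √80 ≈ 8.944 rad/s.
2ζωₙ = 16, so ζ = 16/(2·√80) ≈ 0.8944.

ωₙ ≈ 8.944 rad/s, ζ ≈ 0.8944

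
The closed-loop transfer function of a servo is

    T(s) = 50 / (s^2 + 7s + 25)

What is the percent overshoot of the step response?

%OS ≈ 4.60%

Comparing s^2 + 7s + 25 to s^2 + 2ζωₙs + ωₙ²: ωₙ = 5 rad/s and ζ = 7/(2·5) = 0.7.
%OS = 100·exp(−πζ/√(1−ζ²)) = 100·exp(−π·0.7/√(1−0.7²)) ≈ 4.60%.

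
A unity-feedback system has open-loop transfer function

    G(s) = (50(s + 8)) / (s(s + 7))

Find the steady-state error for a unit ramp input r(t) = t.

G(s) has one pole at the origin.
This is a Type 1 system. Kv = lim_{s→0} s·G(s) = 400/7.
e_ss = 1/Kv = 1/(400/7) = 7/400 ≈ 0.01750.

e_ss = 0.01750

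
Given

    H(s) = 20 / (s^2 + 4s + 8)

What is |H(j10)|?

Substitute s = j10: numerator = 20, denominator = -92 + j40.
|H(j10)| = |20| / |-92 + j40| = 20 / 100.32 ≈ 0.1994.

|H(j10)| ≈ 0.1994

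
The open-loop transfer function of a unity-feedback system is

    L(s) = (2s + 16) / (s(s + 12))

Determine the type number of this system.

Type 1

The denominator has 1 factor of s at the origin (free integrator), so this is a Type 1 system.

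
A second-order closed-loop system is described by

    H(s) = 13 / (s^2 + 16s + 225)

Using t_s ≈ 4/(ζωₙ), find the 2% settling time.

Comparing s^2 + 16s + 225 to s^2 + 2ζωₙs + ωₙ²: ωₙ = 15 rad/s and ζ = 16/(2·15) ≈ 0.5333.
ζωₙ = 16/2 = 8, so t_s ≈ 4/(ζωₙ) = 4/8 = 0.5000 s.

t_s ≈ 0.5000 s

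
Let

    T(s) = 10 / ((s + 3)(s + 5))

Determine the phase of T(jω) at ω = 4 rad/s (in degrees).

∠T(j4) ≈ -91.79°

At s = j4: numerator = 10, denominator = -1 + j32.
∠T = ∠num − ∠den = 0° − (91.790°) = -91.79°.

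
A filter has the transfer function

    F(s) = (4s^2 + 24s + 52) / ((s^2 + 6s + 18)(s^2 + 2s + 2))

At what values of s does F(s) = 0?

s = -3 + 2j, -3 - 2j

Set the numerator to zero: 4s^2 + 24s + 52 = 0, i.e. 4·(s^2 + 6s + 13) = 0.
Factoring: (s^2 + 6s + 13) = 0.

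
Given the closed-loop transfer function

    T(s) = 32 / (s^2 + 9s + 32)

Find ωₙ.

ωₙ ≈ 5.657 rad/s

Compare the denominator to the standard form s^2 + 2ζωₙs + ωₙ².
ωₙ² = 32, so ωₙ = √32 ≈ 5.657 rad/s.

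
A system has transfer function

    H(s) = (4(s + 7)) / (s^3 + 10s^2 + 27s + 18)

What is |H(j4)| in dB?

|H(j4)|_dB ≈ -13.3 dB

Substitute s = j4: numerator = 28 + j16, denominator = -142 + j44.
|H(j4)| = |28 + j16| / |-142 + j44| = 32.249 / 148.66 ≈ 0.2169.
In decibels: 20·log₁₀(0.2169) ≈ -13.3 dB.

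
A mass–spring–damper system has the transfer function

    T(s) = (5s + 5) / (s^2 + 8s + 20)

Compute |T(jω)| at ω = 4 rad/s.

Substitute s = j4: numerator = 5 + j20, denominator = 4 + j32.
|T(j4)| = |5 + j20| / |4 + j32| = 20.616 / 32.249 ≈ 0.6393.

|T(j4)| ≈ 0.6393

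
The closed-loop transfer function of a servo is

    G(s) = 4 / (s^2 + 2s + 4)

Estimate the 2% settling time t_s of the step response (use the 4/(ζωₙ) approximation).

t_s ≈ 4 s

Comparing s^2 + 2s + 4 to s^2 + 2ζωₙs + ωₙ²: ωₙ = 2 rad/s and ζ = 2/(2·2) = 0.5.
ζωₙ = 2/2 = 1, so t_s ≈ 4/(ζωₙ) = 4/1 = 4 s.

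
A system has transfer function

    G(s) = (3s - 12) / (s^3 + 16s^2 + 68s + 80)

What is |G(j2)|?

Substitute s = j2: numerator = -12 + j6, denominator = 16 + j128.
|G(j2)| = |-12 + j6| / |16 + j128| = 13.416 / 129.00 ≈ 0.1040.

|G(j2)| ≈ 0.1040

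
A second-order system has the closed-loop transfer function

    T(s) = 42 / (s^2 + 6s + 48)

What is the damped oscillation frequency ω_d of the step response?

Comparing s^2 + 6s + 48 to s^2 + 2ζωₙs + ωₙ²: ωₙ = √48 ≈ 6.928 rad/s and ζ = 6/(2·√48) ≈ 0.4330.
ζωₙ = 6/2 = 3, so ω_d = ωₙ√(1−ζ²) = √(ωₙ² − (ζωₙ)²) = √(48 − 3²) = √39 ≈ 6.245 rad/s.

ω_d ≈ 6.245 rad/s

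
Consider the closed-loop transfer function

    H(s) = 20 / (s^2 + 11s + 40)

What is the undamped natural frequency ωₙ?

ωₙ ≈ 6.325 rad/s

Compare the denominator to the standard form s^2 + 2ζωₙs + ωₙ².
ωₙ² = 40, so ωₙ = √40 ≈ 6.325 rad/s.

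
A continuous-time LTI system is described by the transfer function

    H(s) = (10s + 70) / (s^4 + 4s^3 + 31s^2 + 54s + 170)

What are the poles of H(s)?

The poles are the roots of the denominator s^4 + 4s^3 + 31s^2 + 54s + 170 = 0.
No real roots exist; factor into two real quadratics: (s^2 + 2s + 17)(s^2 + 2s + 10) = 0.
Each quadratic gives a conjugate pair via the quadratic formula.

s = -1 + 4j, -1 - 4j, -1 + 3j, -1 - 3j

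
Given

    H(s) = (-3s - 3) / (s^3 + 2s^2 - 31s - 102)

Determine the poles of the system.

s = -4 + j, -4 - j, 6

The poles are the roots of the denominator s^3 + 2s^2 - 31s - 102 = 0.
Trying s = 6: the polynomial evaluates to 0, so (s - 6) is a factor.
Dividing out leaves s^2 + 8s + 17 = 0.
The quadratic formula then gives s = -4 ± 1j.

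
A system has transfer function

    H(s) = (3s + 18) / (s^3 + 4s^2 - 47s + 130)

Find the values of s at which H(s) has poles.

The poles are the roots of the denominator s^3 + 4s^2 - 47s + 130 = 0.
Trying s = -10: the polynomial evaluates to 0, so (s + 10) is a factor.
Dividing out leaves s^2 - 6s + 13 = 0.
The quadratic formula then gives s = 3 ± 2j.

s = 3 + 2j, 3 - 2j, -10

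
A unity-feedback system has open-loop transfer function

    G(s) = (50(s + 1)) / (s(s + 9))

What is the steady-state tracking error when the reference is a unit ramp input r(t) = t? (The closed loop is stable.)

e_ss = 0.1800

G(s) has one pole at the origin.
This is a Type 1 system. Kv = lim_{s→0} s·G(s) = 50/9.
e_ss = 1/Kv = 1/(50/9) = 9/50 ≈ 0.1800.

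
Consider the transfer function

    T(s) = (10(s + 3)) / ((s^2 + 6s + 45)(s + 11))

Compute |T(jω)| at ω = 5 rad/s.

Substitute s = j5: numerator = 30 + j50, denominator = 70 + j430.
|T(j5)| = |30 + j50| / |70 + j430| = 58.310 / 435.66 ≈ 0.1338.

|T(j5)| ≈ 0.1338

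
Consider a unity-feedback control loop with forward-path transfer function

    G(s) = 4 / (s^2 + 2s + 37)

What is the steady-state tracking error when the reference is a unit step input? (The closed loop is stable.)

G(s) has no poles at the origin.
This is a Type 0 system. Kp = lim_{s→0} G(s) = 4/37.
e_ss = 1/(1 + Kp) = 1/(1 + 4/37) = 37/41 ≈ 0.9024.

e_ss = 0.9024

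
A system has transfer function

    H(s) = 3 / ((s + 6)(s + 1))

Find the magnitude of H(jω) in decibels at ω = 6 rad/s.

Substitute s = j6: numerator = 3, denominator = -30 + j42.
|H(j6)| = |3| / |-30 + j42| = 3 / 51.614 ≈ 0.05812.
In decibels: 20·log₁₀(0.05812) ≈ -24.7 dB.

|H(j6)|_dB ≈ -24.7 dB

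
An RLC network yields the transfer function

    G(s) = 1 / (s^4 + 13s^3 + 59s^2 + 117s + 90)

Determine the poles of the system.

The poles are the roots of the denominator s^4 + 13s^3 + 59s^2 + 117s + 90 = 0.
Trying s = -3: the polynomial evaluates to 0, so (s + 3) is a factor.
Dividing out leaves s^3 + 10s^2 + 29s + 30 = 0.
This factors further as (s^2 + 4s + 5)(s + 6) = 0.

s = -3, -2 + j, -2 - j, -6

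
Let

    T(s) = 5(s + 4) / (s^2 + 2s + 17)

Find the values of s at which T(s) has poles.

The poles are the roots of the denominator s^2 + 2s + 17 = 0.
Using the quadratic formula: s = (-2 ± √(-64))/2 = -1 ± 4j.

s = -1 ± 4j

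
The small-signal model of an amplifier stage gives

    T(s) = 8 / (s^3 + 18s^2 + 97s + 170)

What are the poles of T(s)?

s = -4 ± j, -10

The poles are the roots of the denominator s^3 + 18s^2 + 97s + 170 = 0.
Trying s = -10: the polynomial evaluates to 0, so (s + 10) is a factor.
Dividing out leaves s^2 + 8s + 17 = 0.
The quadratic formula then gives s = -4 ± 1j.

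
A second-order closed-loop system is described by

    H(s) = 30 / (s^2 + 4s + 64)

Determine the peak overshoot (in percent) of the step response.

Comparing s^2 + 4s + 64 to s^2 + 2ζωₙs + ωₙ²: ωₙ = 8 rad/s and ζ = 4/(2·8) = 0.25.
%OS = 100·exp(−πζ/√(1−ζ²)) = 100·exp(−π·0.25/√(1−0.25²)) ≈ 44.4%.

%OS ≈ 44.4%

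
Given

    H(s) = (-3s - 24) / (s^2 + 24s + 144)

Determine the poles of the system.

The poles are the roots of the denominator s^2 + 24s + 144 = 0.
Factoring: (s + 12)^2 = 0, so s = -12 and s = -12.

s = -12, -12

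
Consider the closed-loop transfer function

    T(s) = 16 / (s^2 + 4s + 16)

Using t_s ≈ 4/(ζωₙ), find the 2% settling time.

Comparing s^2 + 4s + 16 to s^2 + 2ζωₙs + ωₙ²: ωₙ = 4 rad/s and ζ = 4/(2·4) = 0.5.
ζωₙ = 4/2 = 2, so t_s ≈ 4/(ζωₙ) = 4/2 = 2 s.

t_s ≈ 2 s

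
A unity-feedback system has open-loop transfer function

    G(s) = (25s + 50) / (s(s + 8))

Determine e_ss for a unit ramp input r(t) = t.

e_ss = 0.1600

G(s) has one pole at the origin.
This is a Type 1 system. Kv = lim_{s→0} s·G(s) = 50/8 = 25/4.
e_ss = 1/Kv = 1/(25/4) = 4/25 ≈ 0.1600.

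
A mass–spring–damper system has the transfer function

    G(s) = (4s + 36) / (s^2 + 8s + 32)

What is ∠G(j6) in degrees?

At s = j6: numerator = 36 + j24, denominator = -4 + j48.
∠G = ∠num − ∠den = 33.690° − (94.764°) = -61.07°.

∠G(j6) ≈ -61.07°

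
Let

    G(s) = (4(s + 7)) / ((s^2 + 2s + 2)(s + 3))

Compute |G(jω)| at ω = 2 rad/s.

Substitute s = j2: numerator = 28 + j8, denominator = -14 + j8.
|G(j2)| = |28 + j8| / |-14 + j8| = 29.120 / 16.125 ≈ 1.806.

|G(j2)| ≈ 1.806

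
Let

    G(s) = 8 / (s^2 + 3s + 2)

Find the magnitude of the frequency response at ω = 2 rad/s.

|G(j2)| ≈ 1.265

Substitute s = j2: numerator = 8, denominator = -2 + j6.
|G(j2)| = |8| / |-2 + j6| = 8 / 6.3246 ≈ 1.265.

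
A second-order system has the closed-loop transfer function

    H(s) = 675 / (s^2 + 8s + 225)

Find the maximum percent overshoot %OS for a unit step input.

Comparing s^2 + 8s + 225 to s^2 + 2ζωₙs + ωₙ²: ωₙ = 15 rad/s and ζ = 8/(2·15) ≈ 0.2667.
%OS = 100·exp(−πζ/√(1−ζ²)) = 100·exp(−π·0.2667/√(1−0.2667²)) ≈ 41.9%.

%OS ≈ 41.9%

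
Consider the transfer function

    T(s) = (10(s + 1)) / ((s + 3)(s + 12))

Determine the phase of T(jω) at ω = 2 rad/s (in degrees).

∠T(j2) ≈ 20.28°

At s = j2: numerator = 10 + j20, denominator = 32 + j30.
∠T = ∠num − ∠den = 63.435° − (43.152°) = 20.28°.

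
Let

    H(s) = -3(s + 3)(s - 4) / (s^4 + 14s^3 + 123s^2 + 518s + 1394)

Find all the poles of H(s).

The poles are the roots of the denominator s^4 + 14s^3 + 123s^2 + 518s + 1394 = 0.
No real roots exist; factor into two real quadratics: (s^2 + 8s + 41)(s^2 + 6s + 34) = 0.
Each quadratic gives a conjugate pair via the quadratic formula.

s = -4 ± 5j, -3 ± 5j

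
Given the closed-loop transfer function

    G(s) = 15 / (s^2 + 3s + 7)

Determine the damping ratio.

ζ ≈ 0.5669

Compare the denominator to the standard form s^2 + 2ζωₙs + ωₙ².
ωₙ² = 7, so ωₙ = √7 ≈ 2.646 rad/s.
2ζωₙ = 3, so ζ = 3/(2·√7) ≈ 0.5669.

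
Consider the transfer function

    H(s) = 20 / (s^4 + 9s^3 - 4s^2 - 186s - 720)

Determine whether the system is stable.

The denominator s^4 + 9s^3 - 4s^2 - 186s - 720 factors as (s - 5)(s^2 + 6s + 18)(s + 8), giving poles at s = 5, -3 + 3j, -3 - 3j, -8.
Since the pole(s) at s = 5 lie in the right half-plane, the system is unstable.

unstable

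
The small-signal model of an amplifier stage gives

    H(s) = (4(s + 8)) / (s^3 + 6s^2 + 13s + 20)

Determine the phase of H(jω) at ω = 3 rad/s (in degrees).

At s = j3: numerator = 32 + j12, denominator = -34 + j12.
∠H = ∠num − ∠den = 20.556° − (160.56°) = -140.0°.

∠H(j3) ≈ -140.0°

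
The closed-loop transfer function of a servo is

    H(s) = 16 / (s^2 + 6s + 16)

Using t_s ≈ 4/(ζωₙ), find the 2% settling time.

t_s ≈ 1.333 s

Comparing s^2 + 6s + 16 to s^2 + 2ζωₙs + ωₙ²: ωₙ = 4 rad/s and ζ = 6/(2·4) = 0.75.
ζωₙ = 6/2 = 3, so t_s ≈ 4/(ζωₙ) = 4/3 ≈ 1.333 s.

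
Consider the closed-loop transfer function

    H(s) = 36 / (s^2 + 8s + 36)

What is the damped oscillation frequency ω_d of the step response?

Comparing s^2 + 8s + 36 to s^2 + 2ζωₙs + ωₙ²: ωₙ = 6 rad/s and ζ = 8/(2·6) ≈ 0.6667.
ζωₙ = 8/2 = 4, so ω_d = ωₙ√(1−ζ²) = √(ωₙ² − (ζωₙ)²) = √(36 − 4²) = √20 ≈ 4.472 rad/s.

ω_d ≈ 4.472 rad/s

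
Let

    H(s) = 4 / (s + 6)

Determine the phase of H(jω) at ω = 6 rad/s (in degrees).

At s = j6: numerator = 4, denominator = 6 + j6.
∠H = ∠num − ∠den = 0° − (45°) = -45°.

∠H(j6) ≈ -45°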